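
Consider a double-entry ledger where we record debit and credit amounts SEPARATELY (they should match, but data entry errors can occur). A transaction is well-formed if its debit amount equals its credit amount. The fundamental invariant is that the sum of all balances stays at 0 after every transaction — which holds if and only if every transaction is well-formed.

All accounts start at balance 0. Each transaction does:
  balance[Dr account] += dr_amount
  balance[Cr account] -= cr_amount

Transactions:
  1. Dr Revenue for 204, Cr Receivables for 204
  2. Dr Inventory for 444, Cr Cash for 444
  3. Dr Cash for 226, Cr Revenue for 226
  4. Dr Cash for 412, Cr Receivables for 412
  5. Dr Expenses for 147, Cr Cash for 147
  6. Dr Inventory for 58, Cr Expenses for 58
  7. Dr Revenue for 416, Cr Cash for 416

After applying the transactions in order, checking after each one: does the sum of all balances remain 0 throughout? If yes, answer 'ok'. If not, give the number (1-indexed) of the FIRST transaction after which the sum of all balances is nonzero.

Answer: ok

Derivation:
After txn 1: dr=204 cr=204 sum_balances=0
After txn 2: dr=444 cr=444 sum_balances=0
After txn 3: dr=226 cr=226 sum_balances=0
After txn 4: dr=412 cr=412 sum_balances=0
After txn 5: dr=147 cr=147 sum_balances=0
After txn 6: dr=58 cr=58 sum_balances=0
After txn 7: dr=416 cr=416 sum_balances=0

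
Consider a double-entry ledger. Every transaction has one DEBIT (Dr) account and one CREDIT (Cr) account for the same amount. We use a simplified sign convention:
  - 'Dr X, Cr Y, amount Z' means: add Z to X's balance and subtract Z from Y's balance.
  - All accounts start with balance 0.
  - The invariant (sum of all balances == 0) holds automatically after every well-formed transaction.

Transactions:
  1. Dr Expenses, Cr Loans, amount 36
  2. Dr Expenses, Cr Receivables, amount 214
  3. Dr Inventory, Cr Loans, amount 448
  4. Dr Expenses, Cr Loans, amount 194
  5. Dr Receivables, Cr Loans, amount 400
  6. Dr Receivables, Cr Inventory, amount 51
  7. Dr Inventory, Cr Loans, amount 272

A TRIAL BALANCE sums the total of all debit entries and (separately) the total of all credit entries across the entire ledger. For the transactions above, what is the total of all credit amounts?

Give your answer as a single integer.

Answer: 1615

Derivation:
Txn 1: credit+=36
Txn 2: credit+=214
Txn 3: credit+=448
Txn 4: credit+=194
Txn 5: credit+=400
Txn 6: credit+=51
Txn 7: credit+=272
Total credits = 1615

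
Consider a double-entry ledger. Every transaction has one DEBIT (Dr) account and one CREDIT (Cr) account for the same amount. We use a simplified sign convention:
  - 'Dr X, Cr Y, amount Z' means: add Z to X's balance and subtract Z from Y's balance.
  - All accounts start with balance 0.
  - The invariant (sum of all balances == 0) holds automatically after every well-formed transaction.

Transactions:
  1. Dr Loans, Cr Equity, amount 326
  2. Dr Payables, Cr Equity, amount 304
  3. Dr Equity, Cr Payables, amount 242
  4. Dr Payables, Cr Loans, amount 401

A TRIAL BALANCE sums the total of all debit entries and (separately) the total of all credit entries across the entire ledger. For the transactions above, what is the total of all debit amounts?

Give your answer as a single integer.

Answer: 1273

Derivation:
Txn 1: debit+=326
Txn 2: debit+=304
Txn 3: debit+=242
Txn 4: debit+=401
Total debits = 1273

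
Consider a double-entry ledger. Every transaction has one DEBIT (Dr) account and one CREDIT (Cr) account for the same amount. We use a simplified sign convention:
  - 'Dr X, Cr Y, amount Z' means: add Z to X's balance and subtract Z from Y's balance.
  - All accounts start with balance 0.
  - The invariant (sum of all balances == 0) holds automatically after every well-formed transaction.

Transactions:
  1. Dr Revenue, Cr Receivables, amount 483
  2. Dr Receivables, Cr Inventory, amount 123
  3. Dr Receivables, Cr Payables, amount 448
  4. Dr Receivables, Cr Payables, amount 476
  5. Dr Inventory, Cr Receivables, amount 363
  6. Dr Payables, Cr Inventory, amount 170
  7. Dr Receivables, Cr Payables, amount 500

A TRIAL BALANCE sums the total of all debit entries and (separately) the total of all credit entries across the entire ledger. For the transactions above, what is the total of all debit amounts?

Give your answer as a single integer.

Txn 1: debit+=483
Txn 2: debit+=123
Txn 3: debit+=448
Txn 4: debit+=476
Txn 5: debit+=363
Txn 6: debit+=170
Txn 7: debit+=500
Total debits = 2563

Answer: 2563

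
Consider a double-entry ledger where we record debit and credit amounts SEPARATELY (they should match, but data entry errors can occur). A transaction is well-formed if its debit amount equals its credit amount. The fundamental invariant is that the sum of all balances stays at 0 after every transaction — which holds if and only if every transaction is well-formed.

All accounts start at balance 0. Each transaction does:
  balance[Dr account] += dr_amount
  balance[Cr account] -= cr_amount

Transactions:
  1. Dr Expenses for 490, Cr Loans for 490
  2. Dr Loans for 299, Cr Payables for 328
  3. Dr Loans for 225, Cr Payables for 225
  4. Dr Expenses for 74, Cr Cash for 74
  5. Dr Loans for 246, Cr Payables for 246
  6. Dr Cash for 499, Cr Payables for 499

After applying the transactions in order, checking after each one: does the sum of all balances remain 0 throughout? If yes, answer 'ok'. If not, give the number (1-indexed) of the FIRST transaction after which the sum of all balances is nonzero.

After txn 1: dr=490 cr=490 sum_balances=0
After txn 2: dr=299 cr=328 sum_balances=-29
After txn 3: dr=225 cr=225 sum_balances=-29
After txn 4: dr=74 cr=74 sum_balances=-29
After txn 5: dr=246 cr=246 sum_balances=-29
After txn 6: dr=499 cr=499 sum_balances=-29

Answer: 2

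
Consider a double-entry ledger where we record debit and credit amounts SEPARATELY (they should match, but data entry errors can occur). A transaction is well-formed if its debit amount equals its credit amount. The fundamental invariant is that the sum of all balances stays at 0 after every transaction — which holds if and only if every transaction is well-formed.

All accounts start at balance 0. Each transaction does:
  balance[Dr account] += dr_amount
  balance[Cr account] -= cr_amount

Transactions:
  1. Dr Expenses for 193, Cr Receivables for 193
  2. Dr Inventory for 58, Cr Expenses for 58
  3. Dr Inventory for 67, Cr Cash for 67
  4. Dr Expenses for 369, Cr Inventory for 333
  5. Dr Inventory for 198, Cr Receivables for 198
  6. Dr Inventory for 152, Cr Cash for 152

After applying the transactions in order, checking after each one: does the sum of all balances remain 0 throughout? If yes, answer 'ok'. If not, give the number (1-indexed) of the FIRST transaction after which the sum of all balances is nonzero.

Answer: 4

Derivation:
After txn 1: dr=193 cr=193 sum_balances=0
After txn 2: dr=58 cr=58 sum_balances=0
After txn 3: dr=67 cr=67 sum_balances=0
After txn 4: dr=369 cr=333 sum_balances=36
After txn 5: dr=198 cr=198 sum_balances=36
After txn 6: dr=152 cr=152 sum_balances=36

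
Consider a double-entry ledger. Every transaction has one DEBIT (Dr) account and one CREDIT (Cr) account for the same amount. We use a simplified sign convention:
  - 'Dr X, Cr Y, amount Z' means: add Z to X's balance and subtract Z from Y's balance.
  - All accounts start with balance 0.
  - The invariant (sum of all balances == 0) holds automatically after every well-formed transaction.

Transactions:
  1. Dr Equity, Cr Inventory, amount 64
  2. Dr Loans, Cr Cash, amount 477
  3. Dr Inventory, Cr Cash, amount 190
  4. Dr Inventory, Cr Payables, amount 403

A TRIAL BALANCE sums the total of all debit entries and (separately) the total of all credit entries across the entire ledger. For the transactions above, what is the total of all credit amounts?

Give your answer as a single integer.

Txn 1: credit+=64
Txn 2: credit+=477
Txn 3: credit+=190
Txn 4: credit+=403
Total credits = 1134

Answer: 1134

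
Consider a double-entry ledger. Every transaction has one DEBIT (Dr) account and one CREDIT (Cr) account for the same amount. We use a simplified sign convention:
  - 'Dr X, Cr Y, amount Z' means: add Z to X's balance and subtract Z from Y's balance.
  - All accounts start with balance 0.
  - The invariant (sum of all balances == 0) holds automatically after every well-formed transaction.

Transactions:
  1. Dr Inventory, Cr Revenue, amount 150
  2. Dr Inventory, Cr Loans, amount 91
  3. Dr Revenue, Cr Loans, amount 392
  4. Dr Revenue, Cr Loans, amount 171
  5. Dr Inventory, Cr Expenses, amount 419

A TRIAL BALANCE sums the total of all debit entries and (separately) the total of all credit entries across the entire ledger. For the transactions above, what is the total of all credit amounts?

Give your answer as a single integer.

Txn 1: credit+=150
Txn 2: credit+=91
Txn 3: credit+=392
Txn 4: credit+=171
Txn 5: credit+=419
Total credits = 1223

Answer: 1223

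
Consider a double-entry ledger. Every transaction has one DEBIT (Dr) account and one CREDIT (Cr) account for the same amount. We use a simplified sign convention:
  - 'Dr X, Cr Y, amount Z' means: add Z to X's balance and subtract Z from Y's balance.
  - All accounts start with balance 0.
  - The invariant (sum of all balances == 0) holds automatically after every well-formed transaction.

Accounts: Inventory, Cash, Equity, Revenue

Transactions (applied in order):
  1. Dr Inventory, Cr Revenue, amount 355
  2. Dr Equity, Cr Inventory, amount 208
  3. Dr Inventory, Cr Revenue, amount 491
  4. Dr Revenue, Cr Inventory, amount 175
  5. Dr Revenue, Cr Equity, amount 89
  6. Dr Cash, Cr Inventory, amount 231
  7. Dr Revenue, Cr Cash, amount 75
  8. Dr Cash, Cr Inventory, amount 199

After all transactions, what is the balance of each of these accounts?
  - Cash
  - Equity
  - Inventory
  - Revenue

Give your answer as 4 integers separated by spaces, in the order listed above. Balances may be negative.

After txn 1 (Dr Inventory, Cr Revenue, amount 355): Inventory=355 Revenue=-355
After txn 2 (Dr Equity, Cr Inventory, amount 208): Equity=208 Inventory=147 Revenue=-355
After txn 3 (Dr Inventory, Cr Revenue, amount 491): Equity=208 Inventory=638 Revenue=-846
After txn 4 (Dr Revenue, Cr Inventory, amount 175): Equity=208 Inventory=463 Revenue=-671
After txn 5 (Dr Revenue, Cr Equity, amount 89): Equity=119 Inventory=463 Revenue=-582
After txn 6 (Dr Cash, Cr Inventory, amount 231): Cash=231 Equity=119 Inventory=232 Revenue=-582
After txn 7 (Dr Revenue, Cr Cash, amount 75): Cash=156 Equity=119 Inventory=232 Revenue=-507
After txn 8 (Dr Cash, Cr Inventory, amount 199): Cash=355 Equity=119 Inventory=33 Revenue=-507

Answer: 355 119 33 -507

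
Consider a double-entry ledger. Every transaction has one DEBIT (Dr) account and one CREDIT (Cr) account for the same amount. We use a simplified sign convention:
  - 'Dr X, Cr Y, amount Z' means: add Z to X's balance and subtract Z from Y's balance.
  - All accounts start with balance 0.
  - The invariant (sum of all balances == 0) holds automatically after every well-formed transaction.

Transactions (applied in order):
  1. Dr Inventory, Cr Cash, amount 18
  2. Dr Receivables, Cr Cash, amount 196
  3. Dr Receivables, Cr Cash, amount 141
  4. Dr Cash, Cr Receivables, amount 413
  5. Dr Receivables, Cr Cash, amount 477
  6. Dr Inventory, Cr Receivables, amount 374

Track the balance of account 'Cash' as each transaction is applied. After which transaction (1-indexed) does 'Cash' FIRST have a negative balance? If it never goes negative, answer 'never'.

After txn 1: Cash=-18

Answer: 1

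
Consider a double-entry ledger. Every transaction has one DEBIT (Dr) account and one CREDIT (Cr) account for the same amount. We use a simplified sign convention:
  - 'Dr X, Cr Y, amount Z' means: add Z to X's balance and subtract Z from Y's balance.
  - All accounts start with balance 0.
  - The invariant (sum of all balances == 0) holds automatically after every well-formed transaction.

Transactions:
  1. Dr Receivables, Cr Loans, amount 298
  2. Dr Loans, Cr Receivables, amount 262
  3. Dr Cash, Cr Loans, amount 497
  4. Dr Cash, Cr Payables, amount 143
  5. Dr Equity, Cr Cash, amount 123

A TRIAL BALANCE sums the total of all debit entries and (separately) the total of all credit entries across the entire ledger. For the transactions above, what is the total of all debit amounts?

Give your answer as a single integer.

Answer: 1323

Derivation:
Txn 1: debit+=298
Txn 2: debit+=262
Txn 3: debit+=497
Txn 4: debit+=143
Txn 5: debit+=123
Total debits = 1323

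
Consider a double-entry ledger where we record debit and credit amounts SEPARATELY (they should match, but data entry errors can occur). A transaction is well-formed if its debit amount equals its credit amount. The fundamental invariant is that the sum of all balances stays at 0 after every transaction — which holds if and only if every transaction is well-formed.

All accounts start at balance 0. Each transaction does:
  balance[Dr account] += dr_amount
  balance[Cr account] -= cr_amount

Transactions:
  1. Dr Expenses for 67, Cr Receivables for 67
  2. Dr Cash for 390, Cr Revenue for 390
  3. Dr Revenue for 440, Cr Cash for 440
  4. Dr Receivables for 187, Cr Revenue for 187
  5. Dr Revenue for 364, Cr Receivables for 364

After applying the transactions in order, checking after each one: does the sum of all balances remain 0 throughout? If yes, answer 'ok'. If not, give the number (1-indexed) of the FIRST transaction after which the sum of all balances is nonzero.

Answer: ok

Derivation:
After txn 1: dr=67 cr=67 sum_balances=0
After txn 2: dr=390 cr=390 sum_balances=0
After txn 3: dr=440 cr=440 sum_balances=0
After txn 4: dr=187 cr=187 sum_balances=0
After txn 5: dr=364 cr=364 sum_balances=0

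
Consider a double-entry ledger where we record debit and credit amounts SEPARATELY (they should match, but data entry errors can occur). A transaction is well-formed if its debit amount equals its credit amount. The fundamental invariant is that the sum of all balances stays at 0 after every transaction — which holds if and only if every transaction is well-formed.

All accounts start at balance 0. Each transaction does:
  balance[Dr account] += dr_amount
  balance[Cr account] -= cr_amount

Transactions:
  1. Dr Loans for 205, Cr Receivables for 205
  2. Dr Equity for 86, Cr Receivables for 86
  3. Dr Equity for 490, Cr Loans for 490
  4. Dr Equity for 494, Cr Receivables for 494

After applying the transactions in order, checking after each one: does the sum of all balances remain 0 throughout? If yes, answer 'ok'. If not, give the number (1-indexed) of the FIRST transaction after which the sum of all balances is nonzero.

After txn 1: dr=205 cr=205 sum_balances=0
After txn 2: dr=86 cr=86 sum_balances=0
After txn 3: dr=490 cr=490 sum_balances=0
After txn 4: dr=494 cr=494 sum_balances=0

Answer: ok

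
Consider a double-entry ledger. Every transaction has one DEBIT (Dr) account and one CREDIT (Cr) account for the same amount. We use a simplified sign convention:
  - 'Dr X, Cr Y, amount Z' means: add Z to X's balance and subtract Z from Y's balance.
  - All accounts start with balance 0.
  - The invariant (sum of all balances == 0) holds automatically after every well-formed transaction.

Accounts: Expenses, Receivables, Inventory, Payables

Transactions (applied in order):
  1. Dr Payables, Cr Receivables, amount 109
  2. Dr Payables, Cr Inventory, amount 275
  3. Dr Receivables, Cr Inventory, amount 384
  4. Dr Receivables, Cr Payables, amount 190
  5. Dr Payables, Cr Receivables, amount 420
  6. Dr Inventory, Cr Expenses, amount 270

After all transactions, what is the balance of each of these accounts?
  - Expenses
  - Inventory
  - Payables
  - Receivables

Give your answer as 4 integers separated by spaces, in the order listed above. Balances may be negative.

Answer: -270 -389 614 45

Derivation:
After txn 1 (Dr Payables, Cr Receivables, amount 109): Payables=109 Receivables=-109
After txn 2 (Dr Payables, Cr Inventory, amount 275): Inventory=-275 Payables=384 Receivables=-109
After txn 3 (Dr Receivables, Cr Inventory, amount 384): Inventory=-659 Payables=384 Receivables=275
After txn 4 (Dr Receivables, Cr Payables, amount 190): Inventory=-659 Payables=194 Receivables=465
After txn 5 (Dr Payables, Cr Receivables, amount 420): Inventory=-659 Payables=614 Receivables=45
After txn 6 (Dr Inventory, Cr Expenses, amount 270): Expenses=-270 Inventory=-389 Payables=614 Receivables=45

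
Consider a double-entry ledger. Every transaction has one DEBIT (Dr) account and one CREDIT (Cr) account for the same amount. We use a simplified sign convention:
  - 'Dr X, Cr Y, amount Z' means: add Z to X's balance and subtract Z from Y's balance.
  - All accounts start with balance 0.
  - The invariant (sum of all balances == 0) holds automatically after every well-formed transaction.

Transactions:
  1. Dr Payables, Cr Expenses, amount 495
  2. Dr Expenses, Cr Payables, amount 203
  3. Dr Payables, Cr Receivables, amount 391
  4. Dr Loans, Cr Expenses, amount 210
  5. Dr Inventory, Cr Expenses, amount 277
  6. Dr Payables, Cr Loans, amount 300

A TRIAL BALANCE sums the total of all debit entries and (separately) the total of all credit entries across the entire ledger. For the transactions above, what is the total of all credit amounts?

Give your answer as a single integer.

Txn 1: credit+=495
Txn 2: credit+=203
Txn 3: credit+=391
Txn 4: credit+=210
Txn 5: credit+=277
Txn 6: credit+=300
Total credits = 1876

Answer: 1876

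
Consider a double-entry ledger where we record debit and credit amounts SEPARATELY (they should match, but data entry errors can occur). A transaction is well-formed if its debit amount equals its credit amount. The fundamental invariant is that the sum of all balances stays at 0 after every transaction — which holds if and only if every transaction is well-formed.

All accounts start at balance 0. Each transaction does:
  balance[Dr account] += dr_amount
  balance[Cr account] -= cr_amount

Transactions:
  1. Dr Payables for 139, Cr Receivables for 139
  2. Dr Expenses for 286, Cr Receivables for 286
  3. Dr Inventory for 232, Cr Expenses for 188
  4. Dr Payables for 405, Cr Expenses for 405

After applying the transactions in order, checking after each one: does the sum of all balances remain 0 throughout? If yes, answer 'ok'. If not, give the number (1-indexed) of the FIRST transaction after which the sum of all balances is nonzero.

Answer: 3

Derivation:
After txn 1: dr=139 cr=139 sum_balances=0
After txn 2: dr=286 cr=286 sum_balances=0
After txn 3: dr=232 cr=188 sum_balances=44
After txn 4: dr=405 cr=405 sum_balances=44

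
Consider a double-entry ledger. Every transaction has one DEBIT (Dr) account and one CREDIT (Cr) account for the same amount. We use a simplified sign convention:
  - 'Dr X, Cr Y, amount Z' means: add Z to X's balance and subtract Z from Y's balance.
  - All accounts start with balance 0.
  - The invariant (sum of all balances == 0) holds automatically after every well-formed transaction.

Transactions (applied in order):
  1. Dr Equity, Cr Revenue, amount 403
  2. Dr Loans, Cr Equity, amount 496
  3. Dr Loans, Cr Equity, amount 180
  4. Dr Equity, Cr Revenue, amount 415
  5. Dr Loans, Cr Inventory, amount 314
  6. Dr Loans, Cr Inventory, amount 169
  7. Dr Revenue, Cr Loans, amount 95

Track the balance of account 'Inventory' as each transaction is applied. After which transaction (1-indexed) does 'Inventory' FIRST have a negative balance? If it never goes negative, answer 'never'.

Answer: 5

Derivation:
After txn 1: Inventory=0
After txn 2: Inventory=0
After txn 3: Inventory=0
After txn 4: Inventory=0
After txn 5: Inventory=-314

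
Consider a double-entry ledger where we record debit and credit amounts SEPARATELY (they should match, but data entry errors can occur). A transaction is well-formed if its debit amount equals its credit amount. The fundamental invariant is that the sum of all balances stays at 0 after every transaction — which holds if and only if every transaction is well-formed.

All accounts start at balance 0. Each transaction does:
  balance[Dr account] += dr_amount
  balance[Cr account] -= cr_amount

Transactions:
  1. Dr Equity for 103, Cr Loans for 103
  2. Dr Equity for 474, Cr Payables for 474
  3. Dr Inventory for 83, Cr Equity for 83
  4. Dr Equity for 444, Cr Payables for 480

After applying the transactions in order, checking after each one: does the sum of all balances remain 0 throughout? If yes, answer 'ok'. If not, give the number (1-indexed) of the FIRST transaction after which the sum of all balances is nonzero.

Answer: 4

Derivation:
After txn 1: dr=103 cr=103 sum_balances=0
After txn 2: dr=474 cr=474 sum_balances=0
After txn 3: dr=83 cr=83 sum_balances=0
After txn 4: dr=444 cr=480 sum_balances=-36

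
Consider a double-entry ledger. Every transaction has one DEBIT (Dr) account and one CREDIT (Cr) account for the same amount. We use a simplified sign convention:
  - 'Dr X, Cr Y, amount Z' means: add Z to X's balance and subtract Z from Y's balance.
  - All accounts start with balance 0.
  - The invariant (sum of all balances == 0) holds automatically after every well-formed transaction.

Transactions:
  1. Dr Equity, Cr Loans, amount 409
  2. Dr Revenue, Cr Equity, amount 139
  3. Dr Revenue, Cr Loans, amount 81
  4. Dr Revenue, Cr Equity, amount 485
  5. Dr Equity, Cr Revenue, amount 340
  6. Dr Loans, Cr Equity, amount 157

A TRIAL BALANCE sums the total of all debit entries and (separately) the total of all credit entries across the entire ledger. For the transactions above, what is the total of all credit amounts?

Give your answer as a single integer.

Answer: 1611

Derivation:
Txn 1: credit+=409
Txn 2: credit+=139
Txn 3: credit+=81
Txn 4: credit+=485
Txn 5: credit+=340
Txn 6: credit+=157
Total credits = 1611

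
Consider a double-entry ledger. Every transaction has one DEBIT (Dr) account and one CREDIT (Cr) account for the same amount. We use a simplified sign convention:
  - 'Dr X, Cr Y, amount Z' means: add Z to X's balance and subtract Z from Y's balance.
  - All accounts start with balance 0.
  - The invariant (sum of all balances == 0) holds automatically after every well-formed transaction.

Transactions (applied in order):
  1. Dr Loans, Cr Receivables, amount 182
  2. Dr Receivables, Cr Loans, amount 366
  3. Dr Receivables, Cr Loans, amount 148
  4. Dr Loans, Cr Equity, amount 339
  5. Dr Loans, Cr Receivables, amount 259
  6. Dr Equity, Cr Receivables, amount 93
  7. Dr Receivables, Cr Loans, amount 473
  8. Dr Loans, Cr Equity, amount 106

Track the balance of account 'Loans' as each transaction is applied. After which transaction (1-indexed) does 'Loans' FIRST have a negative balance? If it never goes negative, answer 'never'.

Answer: 2

Derivation:
After txn 1: Loans=182
After txn 2: Loans=-184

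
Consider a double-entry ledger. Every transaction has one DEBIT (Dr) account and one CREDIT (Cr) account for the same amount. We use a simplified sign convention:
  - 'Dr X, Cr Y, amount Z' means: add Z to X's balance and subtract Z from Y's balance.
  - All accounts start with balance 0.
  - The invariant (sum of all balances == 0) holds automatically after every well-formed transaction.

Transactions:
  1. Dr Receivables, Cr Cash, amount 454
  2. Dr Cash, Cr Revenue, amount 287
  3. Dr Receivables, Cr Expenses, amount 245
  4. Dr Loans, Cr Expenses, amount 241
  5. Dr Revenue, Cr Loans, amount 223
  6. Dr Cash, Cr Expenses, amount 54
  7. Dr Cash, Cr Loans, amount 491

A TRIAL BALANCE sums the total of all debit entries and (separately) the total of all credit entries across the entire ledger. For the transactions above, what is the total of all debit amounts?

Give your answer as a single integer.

Answer: 1995

Derivation:
Txn 1: debit+=454
Txn 2: debit+=287
Txn 3: debit+=245
Txn 4: debit+=241
Txn 5: debit+=223
Txn 6: debit+=54
Txn 7: debit+=491
Total debits = 1995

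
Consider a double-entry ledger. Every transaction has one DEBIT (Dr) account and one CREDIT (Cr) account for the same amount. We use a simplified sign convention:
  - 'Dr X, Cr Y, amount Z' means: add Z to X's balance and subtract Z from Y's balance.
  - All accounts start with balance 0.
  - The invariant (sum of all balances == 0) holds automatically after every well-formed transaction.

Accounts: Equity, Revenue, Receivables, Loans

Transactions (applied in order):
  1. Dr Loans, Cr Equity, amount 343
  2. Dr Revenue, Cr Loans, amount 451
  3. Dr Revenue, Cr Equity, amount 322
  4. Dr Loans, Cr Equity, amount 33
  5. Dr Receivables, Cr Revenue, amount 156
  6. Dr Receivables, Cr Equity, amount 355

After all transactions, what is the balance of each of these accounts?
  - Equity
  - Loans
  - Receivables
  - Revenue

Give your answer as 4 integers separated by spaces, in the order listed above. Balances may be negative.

After txn 1 (Dr Loans, Cr Equity, amount 343): Equity=-343 Loans=343
After txn 2 (Dr Revenue, Cr Loans, amount 451): Equity=-343 Loans=-108 Revenue=451
After txn 3 (Dr Revenue, Cr Equity, amount 322): Equity=-665 Loans=-108 Revenue=773
After txn 4 (Dr Loans, Cr Equity, amount 33): Equity=-698 Loans=-75 Revenue=773
After txn 5 (Dr Receivables, Cr Revenue, amount 156): Equity=-698 Loans=-75 Receivables=156 Revenue=617
After txn 6 (Dr Receivables, Cr Equity, amount 355): Equity=-1053 Loans=-75 Receivables=511 Revenue=617

Answer: -1053 -75 511 617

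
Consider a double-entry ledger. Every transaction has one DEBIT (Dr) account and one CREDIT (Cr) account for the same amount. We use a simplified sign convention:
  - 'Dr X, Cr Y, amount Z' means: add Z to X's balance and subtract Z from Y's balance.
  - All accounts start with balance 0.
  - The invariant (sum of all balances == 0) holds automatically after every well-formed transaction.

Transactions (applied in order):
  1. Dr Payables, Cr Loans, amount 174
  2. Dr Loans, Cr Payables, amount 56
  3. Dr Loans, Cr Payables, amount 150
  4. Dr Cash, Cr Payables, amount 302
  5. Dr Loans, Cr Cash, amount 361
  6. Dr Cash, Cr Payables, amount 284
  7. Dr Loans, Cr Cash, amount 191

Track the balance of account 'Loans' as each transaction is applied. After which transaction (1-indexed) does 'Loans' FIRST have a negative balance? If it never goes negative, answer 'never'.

Answer: 1

Derivation:
After txn 1: Loans=-174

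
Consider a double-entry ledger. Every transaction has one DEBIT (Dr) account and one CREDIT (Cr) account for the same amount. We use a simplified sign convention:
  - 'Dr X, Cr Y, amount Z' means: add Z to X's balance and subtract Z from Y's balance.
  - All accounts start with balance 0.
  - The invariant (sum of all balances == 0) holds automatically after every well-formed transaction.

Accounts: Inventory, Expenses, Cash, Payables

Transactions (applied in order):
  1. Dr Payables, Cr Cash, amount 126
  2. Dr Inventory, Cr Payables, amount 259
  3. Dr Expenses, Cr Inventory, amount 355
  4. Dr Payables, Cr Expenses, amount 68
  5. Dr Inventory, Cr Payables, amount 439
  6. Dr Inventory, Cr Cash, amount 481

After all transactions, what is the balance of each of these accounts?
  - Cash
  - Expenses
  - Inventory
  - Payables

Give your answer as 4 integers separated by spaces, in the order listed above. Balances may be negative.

Answer: -607 287 824 -504

Derivation:
After txn 1 (Dr Payables, Cr Cash, amount 126): Cash=-126 Payables=126
After txn 2 (Dr Inventory, Cr Payables, amount 259): Cash=-126 Inventory=259 Payables=-133
After txn 3 (Dr Expenses, Cr Inventory, amount 355): Cash=-126 Expenses=355 Inventory=-96 Payables=-133
After txn 4 (Dr Payables, Cr Expenses, amount 68): Cash=-126 Expenses=287 Inventory=-96 Payables=-65
After txn 5 (Dr Inventory, Cr Payables, amount 439): Cash=-126 Expenses=287 Inventory=343 Payables=-504
After txn 6 (Dr Inventory, Cr Cash, amount 481): Cash=-607 Expenses=287 Inventory=824 Payables=-504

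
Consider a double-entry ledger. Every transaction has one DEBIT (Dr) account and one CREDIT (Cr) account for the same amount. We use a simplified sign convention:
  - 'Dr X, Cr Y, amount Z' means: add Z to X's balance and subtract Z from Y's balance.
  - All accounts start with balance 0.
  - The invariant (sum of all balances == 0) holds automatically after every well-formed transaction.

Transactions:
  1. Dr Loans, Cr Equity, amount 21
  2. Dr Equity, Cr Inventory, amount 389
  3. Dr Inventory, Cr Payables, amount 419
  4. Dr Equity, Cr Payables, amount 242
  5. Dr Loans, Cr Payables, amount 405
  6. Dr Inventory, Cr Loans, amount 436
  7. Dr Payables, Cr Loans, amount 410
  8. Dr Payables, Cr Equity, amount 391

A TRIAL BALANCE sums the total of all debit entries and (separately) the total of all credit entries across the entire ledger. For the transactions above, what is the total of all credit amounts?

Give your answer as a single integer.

Answer: 2713

Derivation:
Txn 1: credit+=21
Txn 2: credit+=389
Txn 3: credit+=419
Txn 4: credit+=242
Txn 5: credit+=405
Txn 6: credit+=436
Txn 7: credit+=410
Txn 8: credit+=391
Total credits = 2713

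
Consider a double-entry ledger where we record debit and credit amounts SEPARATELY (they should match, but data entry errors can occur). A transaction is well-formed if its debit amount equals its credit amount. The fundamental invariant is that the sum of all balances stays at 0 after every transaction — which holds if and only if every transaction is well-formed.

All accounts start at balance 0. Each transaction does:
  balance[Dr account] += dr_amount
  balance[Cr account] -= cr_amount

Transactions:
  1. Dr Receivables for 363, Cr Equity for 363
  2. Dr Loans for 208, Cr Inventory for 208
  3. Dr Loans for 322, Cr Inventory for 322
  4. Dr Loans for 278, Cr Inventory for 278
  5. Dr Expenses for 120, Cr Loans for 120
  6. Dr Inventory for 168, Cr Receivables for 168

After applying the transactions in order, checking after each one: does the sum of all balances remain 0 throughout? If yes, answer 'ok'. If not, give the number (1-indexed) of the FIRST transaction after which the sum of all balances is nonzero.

After txn 1: dr=363 cr=363 sum_balances=0
After txn 2: dr=208 cr=208 sum_balances=0
After txn 3: dr=322 cr=322 sum_balances=0
After txn 4: dr=278 cr=278 sum_balances=0
After txn 5: dr=120 cr=120 sum_balances=0
After txn 6: dr=168 cr=168 sum_balances=0

Answer: ok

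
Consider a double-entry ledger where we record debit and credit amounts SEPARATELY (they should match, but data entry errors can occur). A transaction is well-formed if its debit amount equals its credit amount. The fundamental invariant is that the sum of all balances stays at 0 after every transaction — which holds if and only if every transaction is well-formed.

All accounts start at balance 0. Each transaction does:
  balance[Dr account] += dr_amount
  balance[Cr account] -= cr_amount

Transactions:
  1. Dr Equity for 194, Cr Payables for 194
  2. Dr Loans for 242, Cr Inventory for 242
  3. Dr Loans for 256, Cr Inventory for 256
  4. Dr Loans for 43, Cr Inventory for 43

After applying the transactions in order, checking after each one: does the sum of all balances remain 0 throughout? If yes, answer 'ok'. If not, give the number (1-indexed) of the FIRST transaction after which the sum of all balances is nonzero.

Answer: ok

Derivation:
After txn 1: dr=194 cr=194 sum_balances=0
After txn 2: dr=242 cr=242 sum_balances=0
After txn 3: dr=256 cr=256 sum_balances=0
After txn 4: dr=43 cr=43 sum_balances=0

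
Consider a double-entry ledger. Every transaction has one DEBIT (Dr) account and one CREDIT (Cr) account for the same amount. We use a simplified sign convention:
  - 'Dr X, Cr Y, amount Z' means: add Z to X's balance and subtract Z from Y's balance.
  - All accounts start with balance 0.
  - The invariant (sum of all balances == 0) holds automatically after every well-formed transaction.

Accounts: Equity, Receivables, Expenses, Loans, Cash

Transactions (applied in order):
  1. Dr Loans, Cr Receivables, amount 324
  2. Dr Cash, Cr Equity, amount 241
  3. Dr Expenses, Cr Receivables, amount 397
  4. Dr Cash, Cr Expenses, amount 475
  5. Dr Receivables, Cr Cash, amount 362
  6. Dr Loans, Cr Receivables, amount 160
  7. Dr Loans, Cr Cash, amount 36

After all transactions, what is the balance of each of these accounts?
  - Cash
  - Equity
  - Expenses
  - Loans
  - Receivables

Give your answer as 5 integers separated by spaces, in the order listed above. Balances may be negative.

Answer: 318 -241 -78 520 -519

Derivation:
After txn 1 (Dr Loans, Cr Receivables, amount 324): Loans=324 Receivables=-324
After txn 2 (Dr Cash, Cr Equity, amount 241): Cash=241 Equity=-241 Loans=324 Receivables=-324
After txn 3 (Dr Expenses, Cr Receivables, amount 397): Cash=241 Equity=-241 Expenses=397 Loans=324 Receivables=-721
After txn 4 (Dr Cash, Cr Expenses, amount 475): Cash=716 Equity=-241 Expenses=-78 Loans=324 Receivables=-721
After txn 5 (Dr Receivables, Cr Cash, amount 362): Cash=354 Equity=-241 Expenses=-78 Loans=324 Receivables=-359
After txn 6 (Dr Loans, Cr Receivables, amount 160): Cash=354 Equity=-241 Expenses=-78 Loans=484 Receivables=-519
After txn 7 (Dr Loans, Cr Cash, amount 36): Cash=318 Equity=-241 Expenses=-78 Loans=520 Receivables=-519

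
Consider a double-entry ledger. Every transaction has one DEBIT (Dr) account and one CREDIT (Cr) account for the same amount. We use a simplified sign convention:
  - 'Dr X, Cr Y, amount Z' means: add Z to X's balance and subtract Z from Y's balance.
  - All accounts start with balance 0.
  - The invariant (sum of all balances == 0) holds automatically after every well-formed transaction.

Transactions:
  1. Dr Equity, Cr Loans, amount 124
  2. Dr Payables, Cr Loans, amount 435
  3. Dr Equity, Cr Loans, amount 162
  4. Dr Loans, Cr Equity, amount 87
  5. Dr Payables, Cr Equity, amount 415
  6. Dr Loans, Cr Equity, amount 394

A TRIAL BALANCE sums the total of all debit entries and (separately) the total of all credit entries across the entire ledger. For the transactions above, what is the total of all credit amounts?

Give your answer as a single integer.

Txn 1: credit+=124
Txn 2: credit+=435
Txn 3: credit+=162
Txn 4: credit+=87
Txn 5: credit+=415
Txn 6: credit+=394
Total credits = 1617

Answer: 1617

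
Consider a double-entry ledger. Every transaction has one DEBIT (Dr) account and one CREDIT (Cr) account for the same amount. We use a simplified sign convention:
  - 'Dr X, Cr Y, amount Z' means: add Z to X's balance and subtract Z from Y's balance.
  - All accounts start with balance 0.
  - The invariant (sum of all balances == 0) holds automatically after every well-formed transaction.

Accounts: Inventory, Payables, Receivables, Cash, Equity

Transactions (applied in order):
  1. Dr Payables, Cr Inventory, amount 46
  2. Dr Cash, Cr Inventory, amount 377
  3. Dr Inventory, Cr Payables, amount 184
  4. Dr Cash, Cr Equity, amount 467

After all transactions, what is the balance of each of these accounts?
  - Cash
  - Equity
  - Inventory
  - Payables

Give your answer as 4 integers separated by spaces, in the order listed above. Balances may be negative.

After txn 1 (Dr Payables, Cr Inventory, amount 46): Inventory=-46 Payables=46
After txn 2 (Dr Cash, Cr Inventory, amount 377): Cash=377 Inventory=-423 Payables=46
After txn 3 (Dr Inventory, Cr Payables, amount 184): Cash=377 Inventory=-239 Payables=-138
After txn 4 (Dr Cash, Cr Equity, amount 467): Cash=844 Equity=-467 Inventory=-239 Payables=-138

Answer: 844 -467 -239 -138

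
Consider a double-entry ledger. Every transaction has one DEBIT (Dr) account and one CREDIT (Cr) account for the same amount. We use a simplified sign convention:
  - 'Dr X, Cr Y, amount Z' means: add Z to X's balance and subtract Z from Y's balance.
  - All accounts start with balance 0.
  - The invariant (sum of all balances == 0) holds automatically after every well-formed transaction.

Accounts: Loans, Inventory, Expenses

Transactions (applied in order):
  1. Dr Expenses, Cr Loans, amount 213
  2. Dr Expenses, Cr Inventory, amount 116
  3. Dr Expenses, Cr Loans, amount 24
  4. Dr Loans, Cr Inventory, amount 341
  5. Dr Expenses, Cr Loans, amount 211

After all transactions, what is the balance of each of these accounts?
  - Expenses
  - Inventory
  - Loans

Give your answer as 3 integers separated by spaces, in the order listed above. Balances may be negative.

After txn 1 (Dr Expenses, Cr Loans, amount 213): Expenses=213 Loans=-213
After txn 2 (Dr Expenses, Cr Inventory, amount 116): Expenses=329 Inventory=-116 Loans=-213
After txn 3 (Dr Expenses, Cr Loans, amount 24): Expenses=353 Inventory=-116 Loans=-237
After txn 4 (Dr Loans, Cr Inventory, amount 341): Expenses=353 Inventory=-457 Loans=104
After txn 5 (Dr Expenses, Cr Loans, amount 211): Expenses=564 Inventory=-457 Loans=-107

Answer: 564 -457 -107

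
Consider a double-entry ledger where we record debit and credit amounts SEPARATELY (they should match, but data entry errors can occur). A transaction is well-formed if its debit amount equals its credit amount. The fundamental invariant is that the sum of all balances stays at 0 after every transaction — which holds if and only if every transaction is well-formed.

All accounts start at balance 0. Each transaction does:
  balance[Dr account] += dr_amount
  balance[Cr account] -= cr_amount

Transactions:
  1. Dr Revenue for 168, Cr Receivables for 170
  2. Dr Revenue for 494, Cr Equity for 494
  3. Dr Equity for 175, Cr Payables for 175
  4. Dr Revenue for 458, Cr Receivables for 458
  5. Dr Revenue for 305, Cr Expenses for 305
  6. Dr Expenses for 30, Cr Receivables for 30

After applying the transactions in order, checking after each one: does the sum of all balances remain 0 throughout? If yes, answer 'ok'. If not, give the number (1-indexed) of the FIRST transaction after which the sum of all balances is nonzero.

After txn 1: dr=168 cr=170 sum_balances=-2
After txn 2: dr=494 cr=494 sum_balances=-2
After txn 3: dr=175 cr=175 sum_balances=-2
After txn 4: dr=458 cr=458 sum_balances=-2
After txn 5: dr=305 cr=305 sum_balances=-2
After txn 6: dr=30 cr=30 sum_balances=-2

Answer: 1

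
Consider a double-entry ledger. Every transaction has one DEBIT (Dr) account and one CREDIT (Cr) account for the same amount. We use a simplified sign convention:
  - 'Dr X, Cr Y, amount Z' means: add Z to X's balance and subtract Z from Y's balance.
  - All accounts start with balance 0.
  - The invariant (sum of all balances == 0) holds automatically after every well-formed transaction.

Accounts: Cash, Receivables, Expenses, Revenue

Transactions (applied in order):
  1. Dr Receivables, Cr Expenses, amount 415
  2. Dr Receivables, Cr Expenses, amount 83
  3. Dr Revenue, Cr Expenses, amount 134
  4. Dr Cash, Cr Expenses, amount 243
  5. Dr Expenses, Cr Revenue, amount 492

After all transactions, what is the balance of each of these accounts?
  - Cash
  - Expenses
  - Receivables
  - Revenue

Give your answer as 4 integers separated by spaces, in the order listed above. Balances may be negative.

After txn 1 (Dr Receivables, Cr Expenses, amount 415): Expenses=-415 Receivables=415
After txn 2 (Dr Receivables, Cr Expenses, amount 83): Expenses=-498 Receivables=498
After txn 3 (Dr Revenue, Cr Expenses, amount 134): Expenses=-632 Receivables=498 Revenue=134
After txn 4 (Dr Cash, Cr Expenses, amount 243): Cash=243 Expenses=-875 Receivables=498 Revenue=134
After txn 5 (Dr Expenses, Cr Revenue, amount 492): Cash=243 Expenses=-383 Receivables=498 Revenue=-358

Answer: 243 -383 498 -358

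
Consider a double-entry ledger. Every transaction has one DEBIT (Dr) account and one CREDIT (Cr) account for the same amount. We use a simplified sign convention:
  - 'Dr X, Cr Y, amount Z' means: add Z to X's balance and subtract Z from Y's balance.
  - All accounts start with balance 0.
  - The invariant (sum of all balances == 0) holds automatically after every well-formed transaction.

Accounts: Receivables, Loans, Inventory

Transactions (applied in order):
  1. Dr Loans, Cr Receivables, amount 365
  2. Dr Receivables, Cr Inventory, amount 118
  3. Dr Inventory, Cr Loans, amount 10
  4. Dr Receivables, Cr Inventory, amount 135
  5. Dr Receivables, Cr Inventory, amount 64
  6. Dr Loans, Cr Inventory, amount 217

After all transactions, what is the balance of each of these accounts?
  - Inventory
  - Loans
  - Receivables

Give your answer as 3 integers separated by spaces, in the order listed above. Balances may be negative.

After txn 1 (Dr Loans, Cr Receivables, amount 365): Loans=365 Receivables=-365
After txn 2 (Dr Receivables, Cr Inventory, amount 118): Inventory=-118 Loans=365 Receivables=-247
After txn 3 (Dr Inventory, Cr Loans, amount 10): Inventory=-108 Loans=355 Receivables=-247
After txn 4 (Dr Receivables, Cr Inventory, amount 135): Inventory=-243 Loans=355 Receivables=-112
After txn 5 (Dr Receivables, Cr Inventory, amount 64): Inventory=-307 Loans=355 Receivables=-48
After txn 6 (Dr Loans, Cr Inventory, amount 217): Inventory=-524 Loans=572 Receivables=-48

Answer: -524 572 -48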